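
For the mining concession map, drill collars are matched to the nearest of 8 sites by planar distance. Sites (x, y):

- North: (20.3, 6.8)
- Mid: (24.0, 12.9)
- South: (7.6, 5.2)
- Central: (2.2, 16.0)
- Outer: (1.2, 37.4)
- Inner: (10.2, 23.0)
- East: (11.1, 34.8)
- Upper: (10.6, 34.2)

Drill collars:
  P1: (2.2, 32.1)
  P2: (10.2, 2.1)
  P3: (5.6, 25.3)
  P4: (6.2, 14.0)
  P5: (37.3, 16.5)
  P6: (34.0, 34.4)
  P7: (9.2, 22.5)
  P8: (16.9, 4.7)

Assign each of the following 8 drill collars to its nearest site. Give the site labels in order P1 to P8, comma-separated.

Outer, South, Inner, Central, Mid, East, Inner, North

P1 → Outer (d²=29.09)
P2 → South (d²=16.37)
P3 → Inner (d²=26.45)
P4 → Central (d²=20.00)
P5 → Mid (d²=189.85)
P6 → East (d²=524.57)
P7 → Inner (d²=1.25)
P8 → North (d²=15.97)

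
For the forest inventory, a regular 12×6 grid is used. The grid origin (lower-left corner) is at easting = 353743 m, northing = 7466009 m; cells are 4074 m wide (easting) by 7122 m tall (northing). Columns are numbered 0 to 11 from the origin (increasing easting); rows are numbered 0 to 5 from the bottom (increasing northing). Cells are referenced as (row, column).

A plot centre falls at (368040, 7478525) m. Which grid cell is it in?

(1, 3)

Column index: ⌊(368040 − 353743) / 4074⌋ = ⌊3.509⌋ = 3
Row offset from origin: ⌊(7478525 − 7466009) / 7122⌋ = ⌊1.757⌋ = 1 → row 1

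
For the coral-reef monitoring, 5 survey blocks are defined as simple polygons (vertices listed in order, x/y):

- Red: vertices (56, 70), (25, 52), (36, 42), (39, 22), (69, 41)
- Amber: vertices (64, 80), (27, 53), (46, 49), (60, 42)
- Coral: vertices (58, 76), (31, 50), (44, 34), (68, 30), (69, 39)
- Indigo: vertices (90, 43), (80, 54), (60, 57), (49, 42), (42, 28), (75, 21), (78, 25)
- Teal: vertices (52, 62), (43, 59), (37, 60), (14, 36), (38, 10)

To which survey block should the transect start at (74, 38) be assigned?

Cast a ray rightward from (74, 38). For each polygon, the edges (by vertex number in listed order) whose endpoints lie on opposite sides of y = 38, where each meets that height, and whether that is right or left of the point:
Red: 3–4 at x≈36.6 (left), 4–5 at x≈64.3 (left) → 0 crossings.
Amber: no edge straddles that height → 0 crossings.
Coral: 2–3 at x≈40.8 (left), 4–5 at x≈68.9 (left) → 0 crossings.
Indigo: 4–5 at x≈47.0 (left), 7–1 at x≈86.7 (right) → 1 crossing.
Teal: 3–4 at x≈15.9 (left), 5–1 at x≈45.5 (left) → 0 crossings.
Only Indigo has an odd count, so the point is inside Indigo.

Indigo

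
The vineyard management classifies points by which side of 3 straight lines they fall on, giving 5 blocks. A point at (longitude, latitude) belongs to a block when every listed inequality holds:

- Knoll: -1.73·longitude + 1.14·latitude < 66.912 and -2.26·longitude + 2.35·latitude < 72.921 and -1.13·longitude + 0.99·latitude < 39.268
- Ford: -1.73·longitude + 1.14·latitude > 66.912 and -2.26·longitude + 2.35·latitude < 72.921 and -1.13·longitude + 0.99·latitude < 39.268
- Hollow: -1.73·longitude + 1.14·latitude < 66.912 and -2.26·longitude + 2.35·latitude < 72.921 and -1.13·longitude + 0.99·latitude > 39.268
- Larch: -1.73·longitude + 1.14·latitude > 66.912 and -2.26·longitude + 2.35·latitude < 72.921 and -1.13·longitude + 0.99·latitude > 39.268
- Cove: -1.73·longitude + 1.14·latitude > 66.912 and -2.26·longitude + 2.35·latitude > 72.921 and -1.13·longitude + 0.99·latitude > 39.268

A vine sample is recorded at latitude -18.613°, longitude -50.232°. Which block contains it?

-1.73·-50.232 + 1.14·-18.613 = 65.683, which is < 66.912
-2.26·-50.232 + 2.35·-18.613 = 69.784, which is < 72.921
-1.13·-50.232 + 0.99·-18.613 = 38.335, which is < 39.268
This sign pattern matches Knoll.

Knoll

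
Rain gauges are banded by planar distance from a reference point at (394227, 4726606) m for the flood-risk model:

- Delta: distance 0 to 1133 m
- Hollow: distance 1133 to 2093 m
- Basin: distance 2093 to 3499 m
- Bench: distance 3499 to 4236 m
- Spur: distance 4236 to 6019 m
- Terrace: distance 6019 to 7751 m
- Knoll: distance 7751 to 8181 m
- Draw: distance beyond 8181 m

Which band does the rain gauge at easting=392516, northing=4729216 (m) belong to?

Distance = √((392516−394227)² + (4729216−4726606)²) = √(2927521.000 + 6812100.000) = 3120.837 m.
2093 ≤ 3120.837 < 3499 → Basin.

Basin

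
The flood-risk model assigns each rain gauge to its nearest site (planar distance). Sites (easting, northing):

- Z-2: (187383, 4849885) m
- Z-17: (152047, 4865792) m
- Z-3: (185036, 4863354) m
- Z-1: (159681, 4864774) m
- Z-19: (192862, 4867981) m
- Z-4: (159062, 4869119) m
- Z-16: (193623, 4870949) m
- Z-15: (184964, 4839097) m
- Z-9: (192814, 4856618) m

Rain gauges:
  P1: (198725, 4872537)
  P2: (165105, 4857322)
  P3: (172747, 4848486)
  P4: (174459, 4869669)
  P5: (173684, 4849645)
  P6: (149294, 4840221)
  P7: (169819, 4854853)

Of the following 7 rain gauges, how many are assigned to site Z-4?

0

P1 → Z-16
P2 → Z-1
P3 → Z-2
P4 → Z-3
P5 → Z-2
P6 → Z-17
P7 → Z-1
0 of the 7 go to Z-4.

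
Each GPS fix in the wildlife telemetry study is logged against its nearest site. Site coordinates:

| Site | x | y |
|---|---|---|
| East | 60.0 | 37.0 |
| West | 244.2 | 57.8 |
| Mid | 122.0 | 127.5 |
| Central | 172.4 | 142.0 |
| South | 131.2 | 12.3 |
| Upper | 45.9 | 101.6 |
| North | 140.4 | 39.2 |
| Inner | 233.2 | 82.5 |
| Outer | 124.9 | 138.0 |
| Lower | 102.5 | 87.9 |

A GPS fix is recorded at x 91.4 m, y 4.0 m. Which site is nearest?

South

Squared distances to each site:
East: 2074.960; West: 26242.280; Mid: 16188.610; Central: 25605.000; South: 1652.930; Upper: 11596.010; North: 3640.040; Inner: 26269.490; Outer: 19078.250; Lower: 7162.420.
Minimum at South.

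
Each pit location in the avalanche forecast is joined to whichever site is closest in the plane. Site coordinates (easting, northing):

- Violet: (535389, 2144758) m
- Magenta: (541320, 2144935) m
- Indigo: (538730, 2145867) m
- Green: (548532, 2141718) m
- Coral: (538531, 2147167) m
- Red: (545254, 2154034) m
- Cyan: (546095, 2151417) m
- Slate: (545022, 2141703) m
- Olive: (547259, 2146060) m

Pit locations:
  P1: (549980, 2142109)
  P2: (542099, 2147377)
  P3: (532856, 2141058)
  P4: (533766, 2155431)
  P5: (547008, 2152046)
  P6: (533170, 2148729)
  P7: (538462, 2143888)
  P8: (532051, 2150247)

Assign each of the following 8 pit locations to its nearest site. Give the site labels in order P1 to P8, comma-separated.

Green, Magenta, Violet, Coral, Cyan, Violet, Indigo, Violet

P1 → Green (d²=2249585.00)
P2 → Magenta (d²=6570205.00)
P3 → Violet (d²=20106089.00)
P4 → Coral (d²=90998921.00)
P5 → Cyan (d²=1229210.00)
P6 → Violet (d²=20692802.00)
P7 → Indigo (d²=3988265.00)
P8 → Violet (d²=41271365.00)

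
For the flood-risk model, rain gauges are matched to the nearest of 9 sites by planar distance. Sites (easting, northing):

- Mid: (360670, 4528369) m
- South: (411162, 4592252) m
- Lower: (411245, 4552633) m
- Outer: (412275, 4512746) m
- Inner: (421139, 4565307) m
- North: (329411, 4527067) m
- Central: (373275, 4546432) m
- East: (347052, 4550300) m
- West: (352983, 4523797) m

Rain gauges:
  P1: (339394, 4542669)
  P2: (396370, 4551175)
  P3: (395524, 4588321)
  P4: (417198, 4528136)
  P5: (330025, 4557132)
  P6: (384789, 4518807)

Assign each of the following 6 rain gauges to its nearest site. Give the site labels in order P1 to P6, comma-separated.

East, Lower, South, Outer, East, Mid

P1 → East (d²=116877125.00)
P2 → Lower (d²=223391389.00)
P3 → South (d²=259999805.00)
P4 → Outer (d²=261088029.00)
P5 → East (d²=336594953.00)
P6 → Mid (d²=673158005.00)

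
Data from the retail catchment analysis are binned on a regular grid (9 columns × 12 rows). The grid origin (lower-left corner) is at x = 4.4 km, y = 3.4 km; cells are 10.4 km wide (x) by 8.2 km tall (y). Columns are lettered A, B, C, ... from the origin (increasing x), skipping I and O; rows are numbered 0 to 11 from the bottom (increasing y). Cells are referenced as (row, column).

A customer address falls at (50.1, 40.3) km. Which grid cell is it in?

Column index: ⌊(50.1 − 4.4) / 10.4⌋ = ⌊4.394⌋ = 4 → column E
Row offset from origin: ⌊(40.3 − 3.4) / 8.2⌋ = ⌊4.500⌋ = 4 → row 4

(4, E)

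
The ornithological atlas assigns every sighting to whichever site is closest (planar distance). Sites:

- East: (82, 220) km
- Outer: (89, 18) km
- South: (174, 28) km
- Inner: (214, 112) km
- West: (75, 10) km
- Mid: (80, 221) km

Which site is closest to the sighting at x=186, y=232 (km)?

Squared distances to each site:
East: 10960.000; Outer: 55205.000; South: 41760.000; Inner: 15184.000; West: 61605.000; Mid: 11357.000.
Minimum at East.

East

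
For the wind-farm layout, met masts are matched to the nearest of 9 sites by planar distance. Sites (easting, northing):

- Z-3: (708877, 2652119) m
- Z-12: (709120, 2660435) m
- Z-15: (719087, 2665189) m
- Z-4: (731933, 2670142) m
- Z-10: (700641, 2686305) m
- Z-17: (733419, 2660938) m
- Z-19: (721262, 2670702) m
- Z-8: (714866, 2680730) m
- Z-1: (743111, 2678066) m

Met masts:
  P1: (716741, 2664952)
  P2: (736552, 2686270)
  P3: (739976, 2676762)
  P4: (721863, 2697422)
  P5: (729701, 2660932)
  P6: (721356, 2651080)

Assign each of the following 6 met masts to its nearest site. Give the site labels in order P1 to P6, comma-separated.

P1 → Z-15 (d²=5559885.00)
P2 → Z-1 (d²=110326097.00)
P3 → Z-1 (d²=11528641.00)
P4 → Z-8 (d²=327580873.00)
P5 → Z-17 (d²=13823560.00)
P6 → Z-3 (d²=156804962.00)

Z-15, Z-1, Z-1, Z-8, Z-17, Z-3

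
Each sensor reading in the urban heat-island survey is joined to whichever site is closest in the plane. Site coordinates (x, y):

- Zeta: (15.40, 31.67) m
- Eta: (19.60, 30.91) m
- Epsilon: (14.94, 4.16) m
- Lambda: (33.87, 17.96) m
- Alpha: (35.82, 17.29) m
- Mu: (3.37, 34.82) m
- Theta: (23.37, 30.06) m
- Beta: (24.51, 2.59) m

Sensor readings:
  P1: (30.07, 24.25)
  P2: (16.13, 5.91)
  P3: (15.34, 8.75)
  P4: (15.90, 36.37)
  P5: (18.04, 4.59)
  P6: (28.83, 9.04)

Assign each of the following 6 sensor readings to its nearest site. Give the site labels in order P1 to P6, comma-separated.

P1 → Lambda (d²=54.00)
P2 → Epsilon (d²=4.48)
P3 → Epsilon (d²=21.23)
P4 → Zeta (d²=22.34)
P5 → Epsilon (d²=9.79)
P6 → Beta (d²=60.26)

Lambda, Epsilon, Epsilon, Zeta, Epsilon, Beta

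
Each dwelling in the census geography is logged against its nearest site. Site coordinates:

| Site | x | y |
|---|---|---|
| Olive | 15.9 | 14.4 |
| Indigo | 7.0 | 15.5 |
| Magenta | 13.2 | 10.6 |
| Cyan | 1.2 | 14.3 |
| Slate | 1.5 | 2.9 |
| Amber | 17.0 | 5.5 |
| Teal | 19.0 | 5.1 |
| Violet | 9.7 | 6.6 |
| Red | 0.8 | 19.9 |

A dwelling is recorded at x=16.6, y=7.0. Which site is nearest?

Squared distances to each site:
Olive: 55.250; Indigo: 164.410; Magenta: 24.520; Cyan: 290.450; Slate: 244.820; Amber: 2.410; Teal: 9.370; Violet: 47.770; Red: 416.050.
Minimum at Amber.

Amber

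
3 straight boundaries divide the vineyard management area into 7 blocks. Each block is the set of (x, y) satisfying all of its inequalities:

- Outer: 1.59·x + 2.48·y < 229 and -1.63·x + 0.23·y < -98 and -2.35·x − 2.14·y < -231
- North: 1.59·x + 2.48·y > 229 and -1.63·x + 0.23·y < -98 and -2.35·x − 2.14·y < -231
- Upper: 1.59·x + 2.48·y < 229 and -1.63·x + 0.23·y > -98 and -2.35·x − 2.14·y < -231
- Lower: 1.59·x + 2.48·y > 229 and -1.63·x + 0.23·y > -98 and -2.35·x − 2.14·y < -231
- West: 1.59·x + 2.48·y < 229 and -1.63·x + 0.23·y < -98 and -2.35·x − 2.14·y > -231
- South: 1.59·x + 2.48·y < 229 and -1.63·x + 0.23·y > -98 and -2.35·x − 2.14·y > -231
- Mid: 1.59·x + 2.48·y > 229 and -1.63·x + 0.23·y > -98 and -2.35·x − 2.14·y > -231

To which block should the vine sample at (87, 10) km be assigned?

West

1.59·87 + 2.48·10 = 163.130, which is < 229
-1.63·87 + 0.23·10 = -139.510, which is < -98
-2.35·87 − 2.14·10 = -225.850, which is > -231
This sign pattern matches West.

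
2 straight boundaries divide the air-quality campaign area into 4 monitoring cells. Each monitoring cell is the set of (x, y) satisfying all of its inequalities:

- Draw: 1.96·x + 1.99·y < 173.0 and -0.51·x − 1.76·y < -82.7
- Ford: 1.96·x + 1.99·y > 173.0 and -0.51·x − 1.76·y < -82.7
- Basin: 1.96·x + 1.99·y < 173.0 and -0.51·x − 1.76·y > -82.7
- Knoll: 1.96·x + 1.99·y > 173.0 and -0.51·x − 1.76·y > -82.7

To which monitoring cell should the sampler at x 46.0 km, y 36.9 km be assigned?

Draw

1.96·46.0 + 1.99·36.9 = 163.591, which is < 173.0
-0.51·46.0 − 1.76·36.9 = -88.404, which is < -82.7
This sign pattern matches Draw.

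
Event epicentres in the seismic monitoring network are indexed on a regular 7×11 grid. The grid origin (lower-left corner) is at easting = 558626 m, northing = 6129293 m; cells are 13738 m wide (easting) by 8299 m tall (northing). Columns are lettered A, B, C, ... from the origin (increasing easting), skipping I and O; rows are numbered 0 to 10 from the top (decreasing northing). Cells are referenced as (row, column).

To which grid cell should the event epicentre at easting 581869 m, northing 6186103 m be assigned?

(4, B)

Column index: ⌊(581869 − 558626) / 13738⌋ = ⌊1.692⌋ = 1 → column B
Row offset from origin: ⌊(6186103 − 6129293) / 8299⌋ = ⌊6.845⌋ = 6 → row 4 (counted from top)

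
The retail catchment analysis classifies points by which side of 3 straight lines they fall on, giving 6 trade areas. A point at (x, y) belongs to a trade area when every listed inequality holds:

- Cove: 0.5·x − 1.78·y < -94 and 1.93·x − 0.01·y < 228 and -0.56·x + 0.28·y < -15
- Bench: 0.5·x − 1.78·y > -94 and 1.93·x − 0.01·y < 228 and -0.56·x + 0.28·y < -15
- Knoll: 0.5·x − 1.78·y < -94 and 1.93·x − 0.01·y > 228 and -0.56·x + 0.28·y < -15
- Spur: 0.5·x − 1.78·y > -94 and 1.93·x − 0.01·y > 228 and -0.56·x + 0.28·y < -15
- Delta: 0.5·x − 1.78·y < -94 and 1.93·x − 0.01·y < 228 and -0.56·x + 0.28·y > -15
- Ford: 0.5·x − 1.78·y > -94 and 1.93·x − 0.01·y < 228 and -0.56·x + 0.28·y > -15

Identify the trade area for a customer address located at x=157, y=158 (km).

0.5·157 − 1.78·158 = -202.740, which is < -94
1.93·157 − 0.01·158 = 301.430, which is > 228
-0.56·157 + 0.28·158 = -43.680, which is < -15
This sign pattern matches Knoll.

Knoll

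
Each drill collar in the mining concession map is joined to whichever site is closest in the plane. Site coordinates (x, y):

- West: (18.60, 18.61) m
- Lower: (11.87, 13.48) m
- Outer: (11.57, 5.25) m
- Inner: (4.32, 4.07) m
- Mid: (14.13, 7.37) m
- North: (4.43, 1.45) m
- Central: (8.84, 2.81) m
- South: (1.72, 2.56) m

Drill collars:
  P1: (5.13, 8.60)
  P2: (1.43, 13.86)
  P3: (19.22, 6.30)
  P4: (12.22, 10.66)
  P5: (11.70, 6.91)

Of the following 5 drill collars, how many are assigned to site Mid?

1

P1 → Inner
P2 → Inner
P3 → Mid
P4 → Lower
P5 → Outer
1 of the 5 goes to Mid.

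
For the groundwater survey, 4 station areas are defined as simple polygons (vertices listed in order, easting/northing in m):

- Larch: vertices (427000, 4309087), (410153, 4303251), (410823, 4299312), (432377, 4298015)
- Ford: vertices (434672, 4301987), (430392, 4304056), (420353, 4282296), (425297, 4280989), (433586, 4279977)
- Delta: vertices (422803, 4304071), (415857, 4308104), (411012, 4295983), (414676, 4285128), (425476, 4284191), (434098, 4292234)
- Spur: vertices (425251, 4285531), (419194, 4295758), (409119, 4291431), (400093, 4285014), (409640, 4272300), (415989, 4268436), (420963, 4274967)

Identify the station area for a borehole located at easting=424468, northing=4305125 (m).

Larch

Cast a ray rightward from (424468, 4305125). For each polygon, the edges (by vertex number in listed order) whose endpoints lie on opposite sides of northing = 4305125, where each meets that height, and whether that is right or left of the point:
Larch: 1–2 at easting≈415562.7 (left), 4–1 at easting≈428924.1 (right) → 1 crossing.
Ford: no edge straddles that height → 0 crossings.
Delta: 1–2 at easting≈420987.7 (left), 2–3 at easting≈414666.2 (left) → 0 crossings.
Spur: no edge straddles that height → 0 crossings.
Only Larch has an odd count, so the point is inside Larch.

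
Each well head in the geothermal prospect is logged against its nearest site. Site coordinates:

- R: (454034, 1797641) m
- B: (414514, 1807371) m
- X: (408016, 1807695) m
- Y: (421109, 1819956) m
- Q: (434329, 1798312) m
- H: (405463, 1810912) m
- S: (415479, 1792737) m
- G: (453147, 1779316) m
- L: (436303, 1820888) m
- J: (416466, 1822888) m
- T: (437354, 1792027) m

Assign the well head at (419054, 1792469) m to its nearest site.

S

Squared distances to each site:
R: 1250349984.000; B: 242681204.000; X: 353668520.000; Y: 759758194.000; Q: 267466274.000; H: 524859530.000; S: 12852449.000; G: 1335334058.000; L: 1105167562.000; J: 932013305.000; T: 335085364.000.
Minimum at S.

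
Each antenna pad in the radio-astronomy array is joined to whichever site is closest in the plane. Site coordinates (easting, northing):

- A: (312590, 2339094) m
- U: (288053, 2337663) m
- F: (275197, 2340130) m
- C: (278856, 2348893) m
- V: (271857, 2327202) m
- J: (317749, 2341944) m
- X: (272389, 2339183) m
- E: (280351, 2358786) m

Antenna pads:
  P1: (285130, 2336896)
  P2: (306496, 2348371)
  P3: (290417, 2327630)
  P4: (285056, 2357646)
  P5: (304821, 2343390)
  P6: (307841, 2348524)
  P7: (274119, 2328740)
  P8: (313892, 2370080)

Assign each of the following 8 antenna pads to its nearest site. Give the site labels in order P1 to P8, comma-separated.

U, A, U, E, A, A, V, J

P1 → U (d²=9132218.00)
P2 → A (d²=123199565.00)
P3 → U (d²=106249585.00)
P4 → E (d²=23436625.00)
P5 → A (d²=78812977.00)
P6 → A (d²=111477901.00)
P7 → V (d²=7482088.00)
P8 → J (d²=806510945.00)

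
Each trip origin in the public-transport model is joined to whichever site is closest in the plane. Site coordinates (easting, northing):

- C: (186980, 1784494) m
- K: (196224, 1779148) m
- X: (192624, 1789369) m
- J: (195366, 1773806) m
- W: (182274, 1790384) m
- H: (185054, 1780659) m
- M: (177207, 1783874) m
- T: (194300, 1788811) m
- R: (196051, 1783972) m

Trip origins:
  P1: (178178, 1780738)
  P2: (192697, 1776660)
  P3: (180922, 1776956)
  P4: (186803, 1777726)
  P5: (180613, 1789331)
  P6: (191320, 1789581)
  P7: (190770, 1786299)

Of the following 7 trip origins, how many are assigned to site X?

2

P1 → M
P2 → J
P3 → H
P4 → H
P5 → W
P6 → X
P7 → X
2 of the 7 go to X.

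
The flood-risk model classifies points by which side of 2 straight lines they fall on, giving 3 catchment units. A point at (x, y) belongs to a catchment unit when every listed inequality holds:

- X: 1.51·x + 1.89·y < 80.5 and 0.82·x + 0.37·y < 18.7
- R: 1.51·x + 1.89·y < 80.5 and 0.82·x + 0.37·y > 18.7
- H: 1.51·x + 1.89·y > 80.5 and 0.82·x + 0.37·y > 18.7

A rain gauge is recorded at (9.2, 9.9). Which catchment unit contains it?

X

1.51·9.2 + 1.89·9.9 = 32.603, which is < 80.5
0.82·9.2 + 0.37·9.9 = 11.207, which is < 18.7
This sign pattern matches X.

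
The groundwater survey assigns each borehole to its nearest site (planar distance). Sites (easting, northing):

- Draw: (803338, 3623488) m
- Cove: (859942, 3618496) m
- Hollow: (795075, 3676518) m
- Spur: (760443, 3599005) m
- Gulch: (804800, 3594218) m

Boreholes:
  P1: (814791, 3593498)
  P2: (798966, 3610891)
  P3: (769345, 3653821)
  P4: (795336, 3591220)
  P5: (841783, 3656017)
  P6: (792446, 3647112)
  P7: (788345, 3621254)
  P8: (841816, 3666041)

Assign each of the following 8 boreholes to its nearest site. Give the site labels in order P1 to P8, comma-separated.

P1 → Gulch (d²=100338481.00)
P2 → Draw (d²=177798793.00)
P3 → Hollow (d²=1177186709.00)
P4 → Gulch (d²=98555300.00)
P5 → Cove (d²=1737574722.00)
P6 → Draw (d²=676729040.00)
P7 → Draw (d²=229780805.00)
P8 → Hollow (d²=2294488610.00)

Gulch, Draw, Hollow, Gulch, Cove, Draw, Draw, Hollow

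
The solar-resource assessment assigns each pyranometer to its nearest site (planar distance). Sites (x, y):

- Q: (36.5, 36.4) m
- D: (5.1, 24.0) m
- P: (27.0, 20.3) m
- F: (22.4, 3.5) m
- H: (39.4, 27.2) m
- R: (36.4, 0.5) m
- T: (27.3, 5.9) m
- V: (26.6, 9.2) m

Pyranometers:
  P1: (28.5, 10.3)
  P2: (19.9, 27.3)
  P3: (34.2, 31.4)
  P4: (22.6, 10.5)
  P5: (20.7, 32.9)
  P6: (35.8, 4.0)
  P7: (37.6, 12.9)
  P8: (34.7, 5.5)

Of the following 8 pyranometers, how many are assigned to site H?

P1 → V
P2 → P
P3 → Q
P4 → V
P5 → P
P6 → R
P7 → V
P8 → R
0 of the 8 go to H.

0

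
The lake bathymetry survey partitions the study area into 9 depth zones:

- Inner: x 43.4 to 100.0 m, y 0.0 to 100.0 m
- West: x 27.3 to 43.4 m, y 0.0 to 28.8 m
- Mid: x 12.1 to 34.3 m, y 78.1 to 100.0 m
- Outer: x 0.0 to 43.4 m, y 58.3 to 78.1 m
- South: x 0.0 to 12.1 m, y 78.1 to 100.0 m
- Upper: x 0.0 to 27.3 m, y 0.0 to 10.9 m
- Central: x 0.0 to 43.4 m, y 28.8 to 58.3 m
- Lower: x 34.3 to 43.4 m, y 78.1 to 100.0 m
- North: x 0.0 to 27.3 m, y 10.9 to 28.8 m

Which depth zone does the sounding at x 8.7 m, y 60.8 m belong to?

The point has x = 8.7 and y = 60.8.
Only Outer satisfies 0.0 ≤ x ≤ 43.4 and 58.3 ≤ y ≤ 78.1.

Outer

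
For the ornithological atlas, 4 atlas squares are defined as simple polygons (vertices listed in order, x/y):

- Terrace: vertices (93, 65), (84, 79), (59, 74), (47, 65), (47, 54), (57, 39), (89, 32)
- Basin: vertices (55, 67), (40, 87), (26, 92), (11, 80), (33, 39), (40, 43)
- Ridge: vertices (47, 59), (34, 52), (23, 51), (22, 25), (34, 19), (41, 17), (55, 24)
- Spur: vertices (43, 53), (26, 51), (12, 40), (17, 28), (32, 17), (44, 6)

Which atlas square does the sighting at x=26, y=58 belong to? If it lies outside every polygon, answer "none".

Basin

Cast a ray rightward from (26, 58). For each polygon, the edges (by vertex number in listed order) whose endpoints lie on opposite sides of y = 58, where each meets that height, and whether that is right or left of the point:
Terrace: 4–5 at x≈47.0 (right), 7–1 at x≈92.2 (right) → 2 crossings.
Basin: 4–5 at x≈22.8 (left), 6–1 at x≈49.4 (right) → 1 crossing.
Ridge: 1–2 at x≈45.1 (right), 7–1 at x≈47.2 (right) → 2 crossings.
Spur: no edge straddles that height → 0 crossings.
Only Basin has an odd count, so the point is inside Basin.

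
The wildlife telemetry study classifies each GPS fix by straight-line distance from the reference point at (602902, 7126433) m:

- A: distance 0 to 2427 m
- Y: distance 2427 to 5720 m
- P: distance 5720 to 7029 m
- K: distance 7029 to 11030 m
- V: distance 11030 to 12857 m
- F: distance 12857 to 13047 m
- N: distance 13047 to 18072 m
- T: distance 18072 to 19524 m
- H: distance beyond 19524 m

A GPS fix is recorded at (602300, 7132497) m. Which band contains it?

Distance = √((602300−602902)² + (7132497−7126433)²) = √(362404.000 + 36772096.000) = 6093.808 m.
5720 ≤ 6093.808 < 7029 → P.

P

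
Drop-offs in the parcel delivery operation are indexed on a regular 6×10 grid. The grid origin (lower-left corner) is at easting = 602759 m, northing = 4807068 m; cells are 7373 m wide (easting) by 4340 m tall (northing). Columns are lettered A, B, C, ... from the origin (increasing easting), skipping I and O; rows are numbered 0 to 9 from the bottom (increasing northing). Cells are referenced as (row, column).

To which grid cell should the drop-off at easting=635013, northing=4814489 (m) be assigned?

(1, E)

Column index: ⌊(635013 − 602759) / 7373⌋ = ⌊4.375⌋ = 4 → column E
Row offset from origin: ⌊(4814489 − 4807068) / 4340⌋ = ⌊1.710⌋ = 1 → row 1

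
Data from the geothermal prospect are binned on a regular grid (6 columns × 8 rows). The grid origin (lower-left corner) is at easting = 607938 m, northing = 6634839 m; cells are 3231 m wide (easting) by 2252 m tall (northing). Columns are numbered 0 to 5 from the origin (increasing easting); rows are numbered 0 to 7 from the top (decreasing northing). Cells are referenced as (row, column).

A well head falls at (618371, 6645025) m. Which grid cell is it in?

Column index: ⌊(618371 − 607938) / 3231⌋ = ⌊3.229⌋ = 3
Row offset from origin: ⌊(6645025 − 6634839) / 2252⌋ = ⌊4.523⌋ = 4 → row 3 (counted from top)

(3, 3)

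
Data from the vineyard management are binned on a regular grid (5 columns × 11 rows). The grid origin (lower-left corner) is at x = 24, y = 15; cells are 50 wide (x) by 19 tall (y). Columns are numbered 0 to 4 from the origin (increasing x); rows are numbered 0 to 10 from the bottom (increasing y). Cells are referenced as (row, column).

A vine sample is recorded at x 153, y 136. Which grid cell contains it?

(6, 2)

Column index: ⌊(153 − 24) / 50⌋ = ⌊2.580⌋ = 2
Row offset from origin: ⌊(136 − 15) / 19⌋ = ⌊6.368⌋ = 6 → row 6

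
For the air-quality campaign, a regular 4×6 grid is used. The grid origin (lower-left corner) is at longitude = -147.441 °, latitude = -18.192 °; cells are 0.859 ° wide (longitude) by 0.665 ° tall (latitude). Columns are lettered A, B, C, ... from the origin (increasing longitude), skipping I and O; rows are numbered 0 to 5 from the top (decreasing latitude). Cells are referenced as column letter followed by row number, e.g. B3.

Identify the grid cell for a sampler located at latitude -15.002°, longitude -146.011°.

Column index: ⌊(-146.011 − -147.441) / 0.859⌋ = ⌊1.665⌋ = 1 → column B
Row offset from origin: ⌊(-15.002 − -18.192) / 0.665⌋ = ⌊4.797⌋ = 4 → row 1 (counted from top)

B1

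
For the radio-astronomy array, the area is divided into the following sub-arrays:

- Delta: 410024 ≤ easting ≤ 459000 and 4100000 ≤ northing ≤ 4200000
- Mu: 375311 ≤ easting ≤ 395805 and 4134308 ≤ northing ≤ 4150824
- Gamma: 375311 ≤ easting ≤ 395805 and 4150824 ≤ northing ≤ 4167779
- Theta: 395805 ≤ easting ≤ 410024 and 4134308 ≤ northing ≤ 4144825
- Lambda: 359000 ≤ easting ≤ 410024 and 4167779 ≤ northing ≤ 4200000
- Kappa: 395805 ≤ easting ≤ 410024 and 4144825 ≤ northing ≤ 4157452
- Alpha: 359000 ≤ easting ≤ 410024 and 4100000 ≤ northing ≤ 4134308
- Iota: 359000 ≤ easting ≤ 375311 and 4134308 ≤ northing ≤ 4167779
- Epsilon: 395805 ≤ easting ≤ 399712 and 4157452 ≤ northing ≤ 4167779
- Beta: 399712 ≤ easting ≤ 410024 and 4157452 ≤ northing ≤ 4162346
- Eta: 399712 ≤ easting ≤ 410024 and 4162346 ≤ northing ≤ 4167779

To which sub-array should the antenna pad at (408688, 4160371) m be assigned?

The point has easting = 408688 and northing = 4160371.
Only Beta satisfies 399712 ≤ easting ≤ 410024 and 4157452 ≤ northing ≤ 4162346.

Beta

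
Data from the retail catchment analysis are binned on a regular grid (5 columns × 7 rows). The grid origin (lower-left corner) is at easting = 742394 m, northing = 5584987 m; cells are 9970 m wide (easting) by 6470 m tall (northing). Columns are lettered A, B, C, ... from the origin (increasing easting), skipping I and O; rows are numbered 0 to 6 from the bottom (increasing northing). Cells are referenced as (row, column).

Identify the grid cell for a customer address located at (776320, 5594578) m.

Column index: ⌊(776320 − 742394) / 9970⌋ = ⌊3.403⌋ = 3 → column D
Row offset from origin: ⌊(5594578 − 5584987) / 6470⌋ = ⌊1.482⌋ = 1 → row 1

(1, D)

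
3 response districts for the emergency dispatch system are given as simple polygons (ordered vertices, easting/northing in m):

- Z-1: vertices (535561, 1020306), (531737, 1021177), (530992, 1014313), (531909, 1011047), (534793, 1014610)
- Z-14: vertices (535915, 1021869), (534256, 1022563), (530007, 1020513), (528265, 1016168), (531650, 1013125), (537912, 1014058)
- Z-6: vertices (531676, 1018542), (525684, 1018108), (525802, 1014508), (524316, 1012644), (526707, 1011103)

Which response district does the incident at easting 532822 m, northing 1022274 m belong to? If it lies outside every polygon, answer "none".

Cast a ray rightward from (532822, 1022274). For each polygon, the edges (by vertex number in listed order) whose endpoints lie on opposite sides of northing = 1022274, where each meets that height, and whether that is right or left of the point:
Z-1: no edge straddles that height → 0 crossings.
Z-14: 1–2 at easting≈534946.9 (right), 2–3 at easting≈533657.0 (right) → 2 crossings.
Z-6: no edge straddles that height → 0 crossings.
All counts are even, so the point lies outside every listed polygon.

none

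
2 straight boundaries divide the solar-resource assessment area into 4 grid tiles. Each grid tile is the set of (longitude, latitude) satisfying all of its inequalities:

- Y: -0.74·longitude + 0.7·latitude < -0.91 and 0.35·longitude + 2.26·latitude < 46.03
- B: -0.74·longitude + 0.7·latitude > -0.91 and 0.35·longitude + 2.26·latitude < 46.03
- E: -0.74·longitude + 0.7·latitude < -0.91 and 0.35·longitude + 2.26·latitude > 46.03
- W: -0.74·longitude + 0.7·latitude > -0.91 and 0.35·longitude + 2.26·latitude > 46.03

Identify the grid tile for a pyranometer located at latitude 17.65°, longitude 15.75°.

B

-0.74·15.75 + 0.7·17.65 = 0.700, which is > -0.91
0.35·15.75 + 2.26·17.65 = 45.401, which is < 46.03
This sign pattern matches B.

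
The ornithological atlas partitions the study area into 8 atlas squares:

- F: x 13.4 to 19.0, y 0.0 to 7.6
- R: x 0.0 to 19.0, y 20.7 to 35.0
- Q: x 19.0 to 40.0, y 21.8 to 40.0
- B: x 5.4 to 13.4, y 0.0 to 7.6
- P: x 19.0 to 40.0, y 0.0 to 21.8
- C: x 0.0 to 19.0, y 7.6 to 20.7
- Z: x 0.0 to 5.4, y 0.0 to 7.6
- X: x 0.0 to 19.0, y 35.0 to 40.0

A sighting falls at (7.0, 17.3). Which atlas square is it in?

C

The point has x = 7.0 and y = 17.3.
Only C satisfies 0.0 ≤ x ≤ 19.0 and 7.6 ≤ y ≤ 20.7.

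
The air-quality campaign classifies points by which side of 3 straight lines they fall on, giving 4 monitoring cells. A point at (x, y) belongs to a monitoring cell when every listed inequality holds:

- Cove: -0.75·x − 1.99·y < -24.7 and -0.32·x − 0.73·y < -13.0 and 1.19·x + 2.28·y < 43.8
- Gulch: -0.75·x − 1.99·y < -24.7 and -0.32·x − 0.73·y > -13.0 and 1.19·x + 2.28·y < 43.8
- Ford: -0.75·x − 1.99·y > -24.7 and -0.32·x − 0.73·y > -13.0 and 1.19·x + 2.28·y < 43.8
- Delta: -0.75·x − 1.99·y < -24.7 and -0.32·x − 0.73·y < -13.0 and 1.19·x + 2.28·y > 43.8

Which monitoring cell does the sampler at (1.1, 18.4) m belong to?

-0.75·1.1 − 1.99·18.4 = -37.441, which is < -24.7
-0.32·1.1 − 0.73·18.4 = -13.784, which is < -13.0
1.19·1.1 + 2.28·18.4 = 43.261, which is < 43.8
This sign pattern matches Cove.

Cove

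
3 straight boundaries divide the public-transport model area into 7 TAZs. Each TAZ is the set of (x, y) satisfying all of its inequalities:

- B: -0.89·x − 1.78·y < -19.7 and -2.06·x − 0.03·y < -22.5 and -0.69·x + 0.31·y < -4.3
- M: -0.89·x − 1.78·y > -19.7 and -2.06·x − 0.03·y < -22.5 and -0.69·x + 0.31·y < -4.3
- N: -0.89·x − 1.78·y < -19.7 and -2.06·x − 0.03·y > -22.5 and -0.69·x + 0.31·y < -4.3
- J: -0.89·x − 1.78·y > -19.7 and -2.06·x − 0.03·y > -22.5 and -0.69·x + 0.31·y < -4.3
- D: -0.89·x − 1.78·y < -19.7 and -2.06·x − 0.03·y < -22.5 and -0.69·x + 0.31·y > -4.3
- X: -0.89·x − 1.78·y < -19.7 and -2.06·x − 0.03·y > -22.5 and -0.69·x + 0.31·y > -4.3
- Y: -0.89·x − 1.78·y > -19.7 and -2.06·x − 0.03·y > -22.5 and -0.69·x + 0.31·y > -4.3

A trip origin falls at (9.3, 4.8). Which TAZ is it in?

J

-0.89·9.3 − 1.78·4.8 = -16.821, which is > -19.7
-2.06·9.3 − 0.03·4.8 = -19.302, which is > -22.5
-0.69·9.3 + 0.31·4.8 = -4.929, which is < -4.3
This sign pattern matches J.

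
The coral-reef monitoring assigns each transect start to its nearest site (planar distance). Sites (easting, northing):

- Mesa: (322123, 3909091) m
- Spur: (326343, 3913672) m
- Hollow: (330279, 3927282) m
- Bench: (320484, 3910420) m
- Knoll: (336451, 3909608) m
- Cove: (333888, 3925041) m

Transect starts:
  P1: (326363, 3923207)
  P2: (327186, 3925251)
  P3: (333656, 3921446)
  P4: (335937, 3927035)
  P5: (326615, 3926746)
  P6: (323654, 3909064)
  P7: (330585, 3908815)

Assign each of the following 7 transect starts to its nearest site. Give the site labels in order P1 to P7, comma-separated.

Hollow, Hollow, Cove, Cove, Hollow, Mesa, Knoll

P1 → Hollow (d²=31940681.00)
P2 → Hollow (d²=13691610.00)
P3 → Cove (d²=12977849.00)
P4 → Cove (d²=8174437.00)
P5 → Hollow (d²=13712192.00)
P6 → Mesa (d²=2344690.00)
P7 → Knoll (d²=35038805.00)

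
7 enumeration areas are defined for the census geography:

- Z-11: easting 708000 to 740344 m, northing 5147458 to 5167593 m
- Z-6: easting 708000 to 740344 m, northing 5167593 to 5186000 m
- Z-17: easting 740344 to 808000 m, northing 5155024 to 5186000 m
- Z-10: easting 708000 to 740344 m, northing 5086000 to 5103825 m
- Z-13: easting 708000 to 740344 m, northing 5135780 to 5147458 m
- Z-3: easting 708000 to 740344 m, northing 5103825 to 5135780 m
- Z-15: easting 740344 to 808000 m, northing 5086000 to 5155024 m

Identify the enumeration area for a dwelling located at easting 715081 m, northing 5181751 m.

The point has easting = 715081 and northing = 5181751.
Only Z-6 satisfies 708000 ≤ easting ≤ 740344 and 5167593 ≤ northing ≤ 5186000.

Z-6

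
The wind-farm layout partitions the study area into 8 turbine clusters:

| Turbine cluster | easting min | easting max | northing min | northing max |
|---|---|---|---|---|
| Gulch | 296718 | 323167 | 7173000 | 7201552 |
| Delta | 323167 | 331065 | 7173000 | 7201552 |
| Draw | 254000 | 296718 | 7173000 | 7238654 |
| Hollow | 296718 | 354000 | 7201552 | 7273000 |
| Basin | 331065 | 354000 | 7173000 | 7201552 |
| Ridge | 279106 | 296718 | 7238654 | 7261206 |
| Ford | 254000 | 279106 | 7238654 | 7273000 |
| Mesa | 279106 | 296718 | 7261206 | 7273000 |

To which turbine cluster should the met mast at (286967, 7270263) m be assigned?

The point has easting = 286967 and northing = 7270263.
Only Mesa satisfies 279106 ≤ easting ≤ 296718 and 7261206 ≤ northing ≤ 7273000.

Mesa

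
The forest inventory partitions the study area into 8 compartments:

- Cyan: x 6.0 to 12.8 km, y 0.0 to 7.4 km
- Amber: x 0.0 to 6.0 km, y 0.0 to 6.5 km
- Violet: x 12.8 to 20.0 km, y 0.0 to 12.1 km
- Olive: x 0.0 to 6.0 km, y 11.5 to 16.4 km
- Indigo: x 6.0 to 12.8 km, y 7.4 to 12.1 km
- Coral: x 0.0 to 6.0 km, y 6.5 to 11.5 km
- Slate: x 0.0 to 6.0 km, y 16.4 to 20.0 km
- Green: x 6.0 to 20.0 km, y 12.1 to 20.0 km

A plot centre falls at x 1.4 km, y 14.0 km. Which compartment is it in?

The point has x = 1.4 and y = 14.0.
Only Olive satisfies 0.0 ≤ x ≤ 6.0 and 11.5 ≤ y ≤ 16.4.

Olive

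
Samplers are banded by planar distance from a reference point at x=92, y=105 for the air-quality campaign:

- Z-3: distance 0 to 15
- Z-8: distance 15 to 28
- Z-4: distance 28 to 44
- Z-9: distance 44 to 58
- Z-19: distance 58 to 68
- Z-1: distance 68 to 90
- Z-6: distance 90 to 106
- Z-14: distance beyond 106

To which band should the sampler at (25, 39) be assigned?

Z-6

Distance = √((25−92)² + (39−105)²) = √(4489.000 + 4356.000) = 94.048.
90 ≤ 94.048 < 106 → Z-6.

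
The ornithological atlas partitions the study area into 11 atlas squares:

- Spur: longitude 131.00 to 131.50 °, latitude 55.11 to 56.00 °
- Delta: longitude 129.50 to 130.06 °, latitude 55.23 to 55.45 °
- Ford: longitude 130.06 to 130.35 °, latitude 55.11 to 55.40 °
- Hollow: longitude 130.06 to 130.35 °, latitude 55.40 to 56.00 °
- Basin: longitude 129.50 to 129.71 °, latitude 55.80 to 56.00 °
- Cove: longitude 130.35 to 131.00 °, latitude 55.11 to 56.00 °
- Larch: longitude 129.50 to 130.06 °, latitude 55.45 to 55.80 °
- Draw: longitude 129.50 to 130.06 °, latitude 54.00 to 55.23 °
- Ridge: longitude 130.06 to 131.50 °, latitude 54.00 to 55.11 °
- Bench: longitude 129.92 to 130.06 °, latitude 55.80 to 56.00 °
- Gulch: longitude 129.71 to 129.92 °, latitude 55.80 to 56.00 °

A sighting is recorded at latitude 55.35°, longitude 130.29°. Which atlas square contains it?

The point has longitude = 130.29 and latitude = 55.35.
Only Ford satisfies 130.06 ≤ longitude ≤ 130.35 and 55.11 ≤ latitude ≤ 55.40.

Ford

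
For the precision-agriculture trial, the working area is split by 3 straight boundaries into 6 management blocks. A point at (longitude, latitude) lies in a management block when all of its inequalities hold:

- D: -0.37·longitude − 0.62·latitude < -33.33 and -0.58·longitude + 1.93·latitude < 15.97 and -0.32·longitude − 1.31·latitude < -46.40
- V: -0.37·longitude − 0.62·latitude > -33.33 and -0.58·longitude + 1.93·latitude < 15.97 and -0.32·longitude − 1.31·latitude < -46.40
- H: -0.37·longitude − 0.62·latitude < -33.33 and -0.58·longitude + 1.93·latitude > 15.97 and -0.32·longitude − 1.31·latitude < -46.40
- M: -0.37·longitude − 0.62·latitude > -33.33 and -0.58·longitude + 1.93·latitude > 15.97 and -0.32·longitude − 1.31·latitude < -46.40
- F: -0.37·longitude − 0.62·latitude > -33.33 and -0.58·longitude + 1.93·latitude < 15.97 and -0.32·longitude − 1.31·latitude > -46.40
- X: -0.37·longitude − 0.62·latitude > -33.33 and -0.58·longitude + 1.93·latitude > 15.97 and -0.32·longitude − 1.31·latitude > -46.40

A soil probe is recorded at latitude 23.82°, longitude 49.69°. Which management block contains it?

-0.37·49.69 − 0.62·23.82 = -33.154, which is > -33.33
-0.58·49.69 + 1.93·23.82 = 17.152, which is > 15.97
-0.32·49.69 − 1.31·23.82 = -47.105, which is < -46.40
This sign pattern matches M.

M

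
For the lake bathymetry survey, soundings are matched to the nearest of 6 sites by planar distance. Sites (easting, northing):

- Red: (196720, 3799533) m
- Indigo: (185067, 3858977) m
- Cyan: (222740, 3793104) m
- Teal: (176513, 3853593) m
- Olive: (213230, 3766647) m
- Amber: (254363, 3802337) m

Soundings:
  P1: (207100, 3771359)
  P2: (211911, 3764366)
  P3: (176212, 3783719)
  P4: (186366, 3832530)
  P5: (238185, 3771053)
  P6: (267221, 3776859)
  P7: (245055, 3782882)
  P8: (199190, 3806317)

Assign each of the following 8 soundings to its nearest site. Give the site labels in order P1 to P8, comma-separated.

Olive, Olive, Red, Teal, Olive, Amber, Amber, Red

P1 → Olive (d²=59779844.00)
P2 → Olive (d²=6942722.00)
P3 → Red (d²=670660660.00)
P4 → Teal (d²=540731578.00)
P5 → Olive (d²=642164861.00)
P6 → Amber (d²=814456648.00)
P7 → Amber (d²=465135889.00)
P8 → Red (d²=52123556.00)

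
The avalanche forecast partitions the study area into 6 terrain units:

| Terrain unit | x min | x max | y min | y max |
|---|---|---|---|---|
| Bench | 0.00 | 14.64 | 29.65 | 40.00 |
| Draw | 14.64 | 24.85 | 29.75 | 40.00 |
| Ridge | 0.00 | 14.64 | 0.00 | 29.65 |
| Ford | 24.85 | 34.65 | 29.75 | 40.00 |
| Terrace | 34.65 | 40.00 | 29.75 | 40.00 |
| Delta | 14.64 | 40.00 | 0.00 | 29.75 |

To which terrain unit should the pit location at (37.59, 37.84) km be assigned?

Terrace

The point has x = 37.59 and y = 37.84.
Only Terrace satisfies 34.65 ≤ x ≤ 40.00 and 29.75 ≤ y ≤ 40.00.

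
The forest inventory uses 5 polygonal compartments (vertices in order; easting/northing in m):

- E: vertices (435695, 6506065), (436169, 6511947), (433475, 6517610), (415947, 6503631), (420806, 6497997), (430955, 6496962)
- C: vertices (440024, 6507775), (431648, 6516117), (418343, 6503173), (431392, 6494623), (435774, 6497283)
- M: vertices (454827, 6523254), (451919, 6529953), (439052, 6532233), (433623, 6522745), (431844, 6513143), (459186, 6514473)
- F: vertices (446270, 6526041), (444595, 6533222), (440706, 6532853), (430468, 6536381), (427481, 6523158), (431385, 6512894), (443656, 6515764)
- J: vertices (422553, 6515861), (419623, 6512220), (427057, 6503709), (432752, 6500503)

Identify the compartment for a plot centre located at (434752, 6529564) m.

F

Cast a ray rightward from (434752, 6529564). For each polygon, the edges (by vertex number in listed order) whose endpoints lie on opposite sides of northing = 6529564, where each meets that height, and whether that is right or left of the point:
E: no edge straddles that height → 0 crossings.
C: no edge straddles that height → 0 crossings.
M: 1–2 at easting≈452087.9 (right), 3–4 at easting≈437524.8 (right) → 2 crossings.
F: 1–2 at easting≈445448.2 (right), 4–5 at easting≈428928.1 (left) → 1 crossing.
J: no edge straddles that height → 0 crossings.
Only F has an odd count, so the point is inside F.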